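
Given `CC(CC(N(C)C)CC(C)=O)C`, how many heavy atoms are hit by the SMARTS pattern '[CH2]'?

The query [CH2] means: aliphatic carbon with exactly two hydrogens.
Check the 12 heavy atoms by environment: 2× C (H2) → match; 2× C (H1) → no; 5× C (H3) → no; 1× N (H0) → no; 1× C (H0) → no; 1× O (H0) → no.
That gives 2 matching atoms.

2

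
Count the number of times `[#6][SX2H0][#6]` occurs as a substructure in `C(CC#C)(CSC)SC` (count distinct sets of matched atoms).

2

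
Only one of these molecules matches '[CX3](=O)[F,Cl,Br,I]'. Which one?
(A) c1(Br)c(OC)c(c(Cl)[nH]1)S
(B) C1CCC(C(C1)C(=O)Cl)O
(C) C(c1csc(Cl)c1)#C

[CX3](=O)[F,Cl,Br,I] describes a carbonyl carbon bonded to a halogen (an acyl halide).
(A) has a chloro substituent but the Cl is not on a carbonyl carbon.
(B) contains an acyl chloride (-C(=O)Cl), which satisfies every atom and bond constraint.
(C) has a chloro substituent but the Cl is not on a carbonyl carbon.
So the answer is (B).

B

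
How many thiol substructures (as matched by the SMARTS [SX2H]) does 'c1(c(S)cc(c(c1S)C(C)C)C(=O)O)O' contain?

2

[SX2H] is the SMARTS for a thiol: an aliphatic sulfur with two connections, one being H.
The molecule carries 2 separate instances of a thiol (-SH) meeting every constraint; each maps to a distinct set of atoms, giving 2 matches.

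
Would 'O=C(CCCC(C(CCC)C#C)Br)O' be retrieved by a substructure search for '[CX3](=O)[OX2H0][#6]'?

No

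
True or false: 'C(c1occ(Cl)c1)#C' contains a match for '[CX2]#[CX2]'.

True

The pattern [CX2]#[CX2] describes a carbon-carbon triple bond — an alkyne.
The molecule carries an ethynyl group (-C#CH), whose atoms satisfy every constraint of the query, so the pattern matches.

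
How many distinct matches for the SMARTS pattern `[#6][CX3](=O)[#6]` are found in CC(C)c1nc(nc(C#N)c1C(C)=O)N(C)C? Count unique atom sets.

1

[#6][CX3](=O)[#6] is the SMARTS for a ketone: a carbonyl carbon (no H) flanked by two carbons.
Exactly one fragment in the molecule meets all constraints, giving 1 match.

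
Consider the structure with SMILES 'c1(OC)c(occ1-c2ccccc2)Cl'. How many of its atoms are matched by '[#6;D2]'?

6

Check the 14 heavy atoms by environment: 1× o (aromatic, D2) → no; 6× c (aromatic, D2) → match; 4× c (aromatic, D3) → no; 1× O (D2) → no; 1× C (D1) → no; 1× Cl (D1) → no.
That gives 6 matching atoms.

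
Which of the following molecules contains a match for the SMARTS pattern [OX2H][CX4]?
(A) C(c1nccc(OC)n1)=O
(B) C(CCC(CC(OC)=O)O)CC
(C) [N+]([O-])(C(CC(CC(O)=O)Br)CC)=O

B

[OX2H][CX4] describes a hydroxyl oxygen bound to an sp3 (X4) carbon (an aliphatic alcohol).
(A) has a methoxy ether (-OCH3) but the oxygen has H0 (ether), not H1.
(B) contains a hydroxyl group (-OH), which satisfies every atom and bond constraint.
(C) has a carboxylic acid group (-C(=O)OH) but the -OH is on a CX3 carbonyl carbon, not a CX4 carbon.
So the answer is (B).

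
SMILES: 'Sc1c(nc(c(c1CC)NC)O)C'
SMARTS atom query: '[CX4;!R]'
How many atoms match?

4

Check the 13 heavy atoms by environment: 1× n (aromatic, X2, in 6-ring) → no; 5× c (aromatic, X3, in 6-ring) → no; 1× S (X2, acyclic) → no; 4× C (X4, acyclic) → match; 1× N (X3, acyclic) → no; 1× O (X2, acyclic) → no.
That gives 4 matching atoms.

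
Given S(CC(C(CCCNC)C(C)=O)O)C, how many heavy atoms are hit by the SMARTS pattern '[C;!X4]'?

1

Check the 14 heavy atoms by environment: 9× C (X4) → no; 1× N (X3) → no; 1× S (X2) → no; 1× C (X3) → match; 1× O (X1) → no; 1× O (X2) → no.
That gives 1 matching atom.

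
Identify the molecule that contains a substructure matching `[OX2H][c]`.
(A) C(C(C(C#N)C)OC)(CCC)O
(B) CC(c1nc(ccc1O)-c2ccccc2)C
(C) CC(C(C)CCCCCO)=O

[OX2H][c] describes a hydroxyl oxygen attached to an aromatic carbon (a phenol).
(A) has a hydroxyl group (-OH) but the -OH is on an aliphatic carbon, not an aromatic c.
(B) contains a hydroxyl group (-OH), which satisfies every atom and bond constraint.
(C) has a hydroxyl group (-OH) but the -OH is on an aliphatic carbon, not an aromatic c.
So the answer is (B).

B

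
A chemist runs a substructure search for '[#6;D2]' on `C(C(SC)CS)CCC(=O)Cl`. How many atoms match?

The query [#6;D2] means: any carbon bonded to exactly two heavy atoms.
Check the 11 heavy atoms by environment: 4× C (D2) → match; 2× C (D3) → no; 1× S (D2) → no; 1× C (D1) → no; 1× S (D1) → no; 1× O (D1) → no; 1× Cl (D1) → no.
That gives 4 matching atoms.

4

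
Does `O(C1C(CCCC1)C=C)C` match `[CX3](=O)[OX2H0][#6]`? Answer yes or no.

The pattern [CX3](=O)[OX2H0][#6] describes a carbonyl carbon bonded to an oxygen that is itself bonded to carbon (no H on that O) — an ester.
The closest candidate here is a methoxy ether (-OCH3), but the ether oxygen is not adjacent to a C=O carbon. No other fragment satisfies the full query, so there is no match.

No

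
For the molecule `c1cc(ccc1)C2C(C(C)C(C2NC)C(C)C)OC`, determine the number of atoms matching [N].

1

The query [N] means: uppercase N matches aliphatic (non-aromatic) nitrogen only.
Check the 19 heavy atoms by environment: 11× C → no; 1× N → match; 6× c (aromatic) → no; 1× O → no.
That gives 1 matching atom.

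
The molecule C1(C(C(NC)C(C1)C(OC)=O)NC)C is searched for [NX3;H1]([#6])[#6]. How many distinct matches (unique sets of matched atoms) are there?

2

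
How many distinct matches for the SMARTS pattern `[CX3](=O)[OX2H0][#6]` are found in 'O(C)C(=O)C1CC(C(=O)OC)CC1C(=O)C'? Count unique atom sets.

2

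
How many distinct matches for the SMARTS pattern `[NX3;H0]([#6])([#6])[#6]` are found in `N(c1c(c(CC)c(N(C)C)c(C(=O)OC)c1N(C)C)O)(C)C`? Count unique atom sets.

3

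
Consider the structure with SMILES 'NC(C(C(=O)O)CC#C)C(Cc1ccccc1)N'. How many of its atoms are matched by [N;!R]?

The query [N;!R] means: aliphatic nitrogen not in a ring.
Check the 18 heavy atoms by environment: 8× C (acyclic) → no; 2× N (acyclic) → match; 6× c (aromatic, in 6-ring) → no; 2× O (acyclic) → no.
That gives 2 matching atoms.

2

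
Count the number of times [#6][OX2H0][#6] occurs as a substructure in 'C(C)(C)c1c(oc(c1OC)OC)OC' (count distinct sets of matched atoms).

3

[#6][OX2H0][#6] is the SMARTS for an ether: an aliphatic oxygen bridging two carbons with no H on the oxygen.
The molecule carries 3 separate instances of a methoxy ether (-OCH3) meeting every constraint; each maps to a distinct set of atoms, giving 3 matches.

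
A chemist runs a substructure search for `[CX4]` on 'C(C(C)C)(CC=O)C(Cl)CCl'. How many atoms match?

7

The query [CX4] means: C with X4: aliphatic carbon with exactly 4 total connections (bonds + H).
Check the 11 heavy atoms by environment: 7× C (X4) → match; 1× C (X3) → no; 1× O (X1) → no; 2× Cl (X1) → no.
That gives 7 matching atoms.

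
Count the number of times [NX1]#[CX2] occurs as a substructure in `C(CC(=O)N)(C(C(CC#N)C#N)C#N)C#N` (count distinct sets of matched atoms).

4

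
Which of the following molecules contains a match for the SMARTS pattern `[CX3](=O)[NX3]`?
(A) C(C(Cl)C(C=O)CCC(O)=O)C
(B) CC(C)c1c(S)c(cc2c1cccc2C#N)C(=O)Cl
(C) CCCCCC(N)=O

C

[CX3](=O)[NX3] describes a carbonyl carbon bonded to a trivalent nitrogen (an amide).
(A) has a carboxylic acid group (-C(=O)OH) but the carbonyl is bonded to O, not to an NX3 nitrogen.
(B) has a nitrile (-C#N) but the nitrile N is NX1 (triple-bonded), not NX3.
(C) contains a primary amide (-C(=O)NH2), which satisfies every atom and bond constraint.
So the answer is (C).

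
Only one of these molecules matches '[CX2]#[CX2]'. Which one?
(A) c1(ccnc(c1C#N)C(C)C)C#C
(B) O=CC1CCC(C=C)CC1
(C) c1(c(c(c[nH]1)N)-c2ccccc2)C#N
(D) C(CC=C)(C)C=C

[CX2]#[CX2] describes a carbon-carbon triple bond (an alkyne).
(A) contains an ethynyl group (-C#CH), which satisfies every atom and bond constraint.
(B) has a vinyl group (-CH=CH2) but the C=C is a double bond; both carbons are CX3, not CX2.
(C) has a nitrile (-C#N) but the triple bond is C#N, not C#C.
(D) has a vinyl group (-CH=CH2) but the C=C is a double bond; both carbons are CX3, not CX2.
So the answer is (A).

A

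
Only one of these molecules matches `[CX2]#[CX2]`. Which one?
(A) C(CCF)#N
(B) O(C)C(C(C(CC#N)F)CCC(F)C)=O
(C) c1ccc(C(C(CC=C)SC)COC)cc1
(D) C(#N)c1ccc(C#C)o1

[CX2]#[CX2] describes a carbon-carbon triple bond (an alkyne).
(A) has a nitrile (-C#N) but the triple bond is C#N, not C#C.
(B) has a nitrile (-C#N) but the triple bond is C#N, not C#C.
(C) has a vinyl group (-CH=CH2) but the C=C is a double bond; both carbons are CX3, not CX2.
(D) contains an ethynyl group (-C#CH), which satisfies every atom and bond constraint.
So the answer is (D).

D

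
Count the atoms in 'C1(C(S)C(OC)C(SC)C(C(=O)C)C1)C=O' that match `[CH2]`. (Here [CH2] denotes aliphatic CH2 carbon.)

1

Check the 16 heavy atoms by environment: 6× C (H1) → no; 1× C (H2) → match; 3× O (H0) → no; 3× C (H3) → no; 1× S (H0) → no; 1× C (H0) → no; 1× S (H1) → no.
That gives 1 matching atom.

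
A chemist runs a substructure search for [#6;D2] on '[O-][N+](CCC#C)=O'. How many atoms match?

3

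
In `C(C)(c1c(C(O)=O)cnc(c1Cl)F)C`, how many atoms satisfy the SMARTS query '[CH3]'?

2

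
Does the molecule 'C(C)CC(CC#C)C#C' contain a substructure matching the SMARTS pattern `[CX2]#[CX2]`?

Yes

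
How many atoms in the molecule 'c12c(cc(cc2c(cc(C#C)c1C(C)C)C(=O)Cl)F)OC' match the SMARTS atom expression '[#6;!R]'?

The query [#6;!R] means: carbon not in any ring.
Check the 21 heavy atoms by environment: 10× c (aromatic, in 6-ring) → no; 7× C (acyclic) → match; 2× O (acyclic) → no; 1× Cl (acyclic) → no; 1× F (acyclic) → no.
That gives 7 matching atoms.

7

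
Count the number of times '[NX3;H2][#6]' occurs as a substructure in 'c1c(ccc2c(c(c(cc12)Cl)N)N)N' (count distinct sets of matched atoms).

3

[NX3;H2][#6] is the SMARTS for a primary amine: a trivalent nitrogen with two H attached to carbon.
The molecule carries 3 separate instances of a primary amino group (-NH2) meeting every constraint; each maps to a distinct set of atoms, giving 3 matches.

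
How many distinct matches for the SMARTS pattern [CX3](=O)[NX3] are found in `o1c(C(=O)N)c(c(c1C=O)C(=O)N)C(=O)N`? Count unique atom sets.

3

[CX3](=O)[NX3] is the SMARTS for an amide: a carbonyl carbon bonded to a trivalent nitrogen.
The molecule carries 3 separate instances of a primary amide (-C(=O)NH2) meeting every constraint; each maps to a distinct set of atoms, giving 3 matches.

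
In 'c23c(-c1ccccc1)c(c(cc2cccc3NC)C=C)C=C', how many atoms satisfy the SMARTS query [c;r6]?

16

The query [c;r6] means: aromatic carbon that belongs to a six-membered ring.
Check the 22 heavy atoms by environment: 16× c (aromatic, in 6-ring) → match; 5× C (acyclic) → no; 1× N (acyclic) → no.
That gives 16 matching atoms.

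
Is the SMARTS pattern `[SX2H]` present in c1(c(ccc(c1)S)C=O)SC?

Yes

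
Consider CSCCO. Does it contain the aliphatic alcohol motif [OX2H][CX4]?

Yes

The pattern [OX2H][CX4] describes a hydroxyl oxygen bound to an sp3 (X4) carbon — an aliphatic alcohol.
The molecule carries a hydroxyl group (-OH), whose atoms satisfy every constraint of the query, so the pattern matches.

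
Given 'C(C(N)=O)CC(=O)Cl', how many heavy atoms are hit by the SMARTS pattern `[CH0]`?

The query [CH0] means: aliphatic carbon with no attached hydrogen.
Check the 8 heavy atoms by environment: 2× C (H2) → no; 2× C (H0) → match; 2× O (H0) → no; 1× Cl (H0) → no; 1× N (H2) → no.
That gives 2 matching atoms.

2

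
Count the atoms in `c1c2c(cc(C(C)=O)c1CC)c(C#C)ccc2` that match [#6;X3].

The query [#6;X3] means: any carbon (aromatic or not) with three total connections.
Check the 17 heavy atoms by environment: 10× c (aromatic, X3) → match; 1× C (X3) → match; 1× O (X1) → no; 3× C (X4) → no; 2× C (X2) → no.
Summing the matching environments: 10 + 1 = 11 matching atoms.

11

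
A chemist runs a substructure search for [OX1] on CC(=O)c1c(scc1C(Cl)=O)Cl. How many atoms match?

The query [OX1] means: aliphatic oxygen with one total connection — typically a carbonyl =O or an oxide.
Check the 12 heavy atoms by environment: 1× s (aromatic, X2) → no; 4× c (aromatic, X3) → no; 2× C (X3) → no; 2× O (X1) → match; 2× Cl (X1) → no; 1× C (X4) → no.
That gives 2 matching atoms.

2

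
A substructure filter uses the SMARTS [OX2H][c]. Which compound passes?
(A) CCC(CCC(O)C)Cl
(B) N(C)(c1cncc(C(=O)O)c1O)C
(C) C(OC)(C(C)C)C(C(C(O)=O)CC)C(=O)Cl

[OX2H][c] describes a hydroxyl oxygen attached to an aromatic carbon (a phenol).
(A) has a hydroxyl group (-OH) but the -OH is on an aliphatic carbon, not an aromatic c.
(B) contains a hydroxyl group (-OH), which satisfies every atom and bond constraint.
(C) has a methoxy ether (-OCH3) but the oxygen has H0, not H1.
So the answer is (B).

B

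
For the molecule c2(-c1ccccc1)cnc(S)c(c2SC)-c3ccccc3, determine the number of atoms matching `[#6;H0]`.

6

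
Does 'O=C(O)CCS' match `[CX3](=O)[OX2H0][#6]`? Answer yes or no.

The pattern [CX3](=O)[OX2H0][#6] describes a carbonyl carbon bonded to an oxygen that is itself bonded to carbon (no H on that O) — an ester.
The closest candidate here is a carboxylic acid group (-C(=O)OH), but the singly-bonded O carries H (OX2H1, not H0). No other fragment satisfies the full query, so there is no match.

No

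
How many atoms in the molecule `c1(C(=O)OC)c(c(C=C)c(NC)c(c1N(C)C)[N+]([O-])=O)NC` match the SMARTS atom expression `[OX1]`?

3

The query [OX1] means: aliphatic oxygen with one total connection — typically a carbonyl =O or an oxide.
Check the 22 heavy atoms by environment: 6× c (aromatic, X3) → no; 3× N (X3) → no; 5× C (X4) → no; 3× C (X3) → no; 1× N (charge +1, X3) → no; 1× O (charge -1, X1) → match; 2× O (X1) → match; 1× O (X2) → no.
Summing the matching environments: 1 + 2 = 3 matching atoms.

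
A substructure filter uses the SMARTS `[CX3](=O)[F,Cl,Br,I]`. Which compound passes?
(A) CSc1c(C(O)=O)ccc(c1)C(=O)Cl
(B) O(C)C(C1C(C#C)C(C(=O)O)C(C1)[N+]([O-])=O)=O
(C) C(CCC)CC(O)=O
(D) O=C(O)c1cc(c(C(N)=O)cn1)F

[CX3](=O)[F,Cl,Br,I] describes a carbonyl carbon bonded to a halogen (an acyl halide).
(A) contains an acyl chloride (-C(=O)Cl), which satisfies every atom and bond constraint.
(B) has a carboxylic acid group (-C(=O)OH) but the carbonyl is bonded to -OH, not to a halogen.
(C) has a carboxylic acid group (-C(=O)OH) but the carbonyl is bonded to -OH, not to a halogen.
(D) has a carboxylic acid group (-C(=O)OH) but the carbonyl is bonded to -OH, not to a halogen.
So the answer is (A).

A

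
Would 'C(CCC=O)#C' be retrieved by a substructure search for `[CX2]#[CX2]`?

The pattern [CX2]#[CX2] describes a carbon-carbon triple bond — an alkyne.
The molecule carries an ethynyl group (-C#CH), whose atoms satisfy every constraint of the query, so the pattern matches.

Yes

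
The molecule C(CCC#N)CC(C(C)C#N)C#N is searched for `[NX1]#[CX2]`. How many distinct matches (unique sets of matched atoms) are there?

[NX1]#[CX2] is the SMARTS for a nitrile: a nitrogen triple-bonded to a two-connected carbon.
The molecule carries 3 separate instances of a nitrile (-C#N) meeting every constraint; each maps to a distinct set of atoms, giving 3 matches.

3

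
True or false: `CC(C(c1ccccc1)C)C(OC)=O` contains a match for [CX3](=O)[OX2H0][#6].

The pattern [CX3](=O)[OX2H0][#6] describes a carbonyl carbon bonded to an oxygen that is itself bonded to carbon (no H on that O) — an ester.
The molecule carries a methyl-ester group (-C(=O)OCH3), whose atoms satisfy every constraint of the query, so the pattern matches.

True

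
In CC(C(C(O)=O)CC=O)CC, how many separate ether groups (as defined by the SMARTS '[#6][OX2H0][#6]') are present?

0

[#6][OX2H0][#6] is the SMARTS for an ether: an aliphatic oxygen bridging two carbons with no H on the oxygen.
The molecule has a carboxylic acid group (-C(=O)OH), but the -OH oxygen has H1; the =O is OX1, not OX2; nothing else fits, so there are 0 matches.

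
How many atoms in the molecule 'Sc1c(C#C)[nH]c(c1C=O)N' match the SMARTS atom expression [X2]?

3

Check the 11 heavy atoms by environment: 1× n (aromatic, X3) → no; 4× c (aromatic, X3) → no; 2× C (X2) → match; 1× C (X3) → no; 1× O (X1) → no; 1× S (X2) → match; 1× N (X3) → no.
Summing the matching environments: 2 + 1 = 3 matching atoms.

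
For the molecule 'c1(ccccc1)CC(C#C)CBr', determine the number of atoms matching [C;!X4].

2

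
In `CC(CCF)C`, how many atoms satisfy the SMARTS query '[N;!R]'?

0

The query [N;!R] means: aliphatic nitrogen not in a ring.
Check the 6 heavy atoms by environment: 5× C (acyclic) → no; 1× F (acyclic) → no.
No environment satisfies the query, so 0 matching atoms.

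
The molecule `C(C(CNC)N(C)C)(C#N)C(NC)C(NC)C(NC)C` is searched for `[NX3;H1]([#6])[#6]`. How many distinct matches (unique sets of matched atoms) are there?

4

[NX3;H1]([#6])[#6] is the SMARTS for a secondary amine: a trivalent nitrogen with one H, bonded to two carbons.
The molecule carries 4 separate instances of an N-methylamino group (-NHCH3) meeting every constraint; each maps to a distinct set of atoms, giving 4 matches.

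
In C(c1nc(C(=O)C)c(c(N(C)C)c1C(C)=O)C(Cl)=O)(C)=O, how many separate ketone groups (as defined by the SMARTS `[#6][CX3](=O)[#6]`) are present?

[#6][CX3](=O)[#6] is the SMARTS for a ketone: a carbonyl carbon (no H) flanked by two carbons.
The molecule carries 3 separate instances of an acetyl/ketone group (-C(=O)CH3) meeting every constraint; each maps to a distinct set of atoms, giving 3 matches.

3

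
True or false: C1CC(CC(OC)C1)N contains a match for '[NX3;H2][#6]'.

The pattern [NX3;H2][#6] describes a trivalent nitrogen with two H attached to carbon — a primary amine.
The molecule carries a primary amino group (-NH2), whose atoms satisfy every constraint of the query, so the pattern matches.

True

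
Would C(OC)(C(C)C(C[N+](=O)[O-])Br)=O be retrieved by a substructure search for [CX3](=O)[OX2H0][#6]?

Yes

The pattern [CX3](=O)[OX2H0][#6] describes a carbonyl carbon bonded to an oxygen that is itself bonded to carbon (no H on that O) — an ester.
The molecule carries a methyl-ester group (-C(=O)OCH3), whose atoms satisfy every constraint of the query, so the pattern matches.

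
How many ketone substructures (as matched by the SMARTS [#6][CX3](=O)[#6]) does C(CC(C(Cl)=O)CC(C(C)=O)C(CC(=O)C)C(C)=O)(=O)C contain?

[#6][CX3](=O)[#6] is the SMARTS for a ketone: a carbonyl carbon (no H) flanked by two carbons.
The molecule carries 4 separate instances of an acetyl/ketone group (-C(=O)CH3) meeting every constraint; each maps to a distinct set of atoms, giving 4 matches.

4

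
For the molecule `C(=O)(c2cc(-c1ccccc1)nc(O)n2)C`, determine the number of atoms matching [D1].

3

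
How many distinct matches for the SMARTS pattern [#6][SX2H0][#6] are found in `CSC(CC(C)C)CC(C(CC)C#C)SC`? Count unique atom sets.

2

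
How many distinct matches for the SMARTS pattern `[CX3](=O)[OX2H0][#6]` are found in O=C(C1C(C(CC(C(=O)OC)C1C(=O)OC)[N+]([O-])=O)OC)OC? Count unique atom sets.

3

[CX3](=O)[OX2H0][#6] is the SMARTS for an ester: a carbonyl carbon bonded to an oxygen that is itself bonded to carbon (no H on that O).
The molecule carries 3 separate instances of a methyl-ester group (-C(=O)OCH3) meeting every constraint; each maps to a distinct set of atoms, giving 3 matches.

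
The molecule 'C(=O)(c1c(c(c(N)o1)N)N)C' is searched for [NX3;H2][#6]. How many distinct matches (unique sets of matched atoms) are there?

[NX3;H2][#6] is the SMARTS for a primary amine: a trivalent nitrogen with two H attached to carbon.
The molecule carries 3 separate instances of a primary amino group (-NH2) meeting every constraint; each maps to a distinct set of atoms, giving 3 matches.

3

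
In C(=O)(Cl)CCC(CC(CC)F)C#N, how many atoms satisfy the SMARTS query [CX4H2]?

The query [CX4H2] means: sp3 carbon (X4) with exactly two hydrogens.
Check the 13 heavy atoms by environment: 1× C (H3, X4) → no; 4× C (H2, X4) → match; 2× C (H1, X4) → no; 1× C (H0, X3) → no; 1× O (H0, X1) → no; 1× Cl (H0, X1) → no; 1× C (H0, X2) → no; 1× N (H0, X1) → no; 1× F (H0, X1) → no.
That gives 4 matching atoms.

4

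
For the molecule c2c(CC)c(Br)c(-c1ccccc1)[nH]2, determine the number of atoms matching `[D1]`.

2

Check the 14 heavy atoms by environment: 1× n (aromatic, D2) → no; 6× c (aromatic, D2) → no; 4× c (aromatic, D3) → no; 1× Br (D1) → match; 1× C (D2) → no; 1× C (D1) → match.
Summing the matching environments: 1 + 1 = 2 matching atoms.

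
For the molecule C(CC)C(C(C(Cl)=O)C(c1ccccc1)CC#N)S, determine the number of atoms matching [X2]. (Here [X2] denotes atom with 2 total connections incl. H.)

2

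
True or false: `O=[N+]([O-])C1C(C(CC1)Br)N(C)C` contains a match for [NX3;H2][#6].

False

The pattern [NX3;H2][#6] describes a trivalent nitrogen with two H attached to carbon — a primary amine.
The closest candidate here is a nitro group (-[N+](=O)[O-]), but the nitrogen is [N+] with no H, not NX3H2. No other fragment satisfies the full query, so there is no match.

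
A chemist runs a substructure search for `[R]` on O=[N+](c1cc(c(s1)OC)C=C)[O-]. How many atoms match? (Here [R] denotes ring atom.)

5

The query [R] means: R matches any atom that is part of a ring.
Check the 12 heavy atoms by environment: 1× s (aromatic, in 5-ring) → match; 4× c (aromatic, in 5-ring) → match; 3× C (acyclic) → no; 2× O (acyclic) → no; 1× N (charge +1, acyclic) → no; 1× O (charge -1, acyclic) → no.
Summing the matching environments: 1 + 4 = 5 matching atoms.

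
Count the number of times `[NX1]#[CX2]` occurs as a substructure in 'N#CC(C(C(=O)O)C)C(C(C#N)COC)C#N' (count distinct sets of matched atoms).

3

[NX1]#[CX2] is the SMARTS for a nitrile: a nitrogen triple-bonded to a two-connected carbon.
The molecule carries 3 separate instances of a nitrile (-C#N) meeting every constraint; each maps to a distinct set of atoms, giving 3 matches.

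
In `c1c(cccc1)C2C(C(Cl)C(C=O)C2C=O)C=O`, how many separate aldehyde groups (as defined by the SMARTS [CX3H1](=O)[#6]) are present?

[CX3H1](=O)[#6] is the SMARTS for an aldehyde: an sp2 carbon with one H, double-bonded to O and single-bonded to carbon.
The molecule carries 3 separate instances of an aldehyde (-CHO) meeting every constraint; each maps to a distinct set of atoms, giving 3 matches.

3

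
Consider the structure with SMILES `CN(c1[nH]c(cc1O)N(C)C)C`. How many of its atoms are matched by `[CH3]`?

4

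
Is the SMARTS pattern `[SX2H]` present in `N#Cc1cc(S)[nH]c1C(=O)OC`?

The pattern [SX2H] describes an aliphatic sulfur with two connections, one being H — a thiol.
The molecule carries a thiol (-SH), whose atoms satisfy every constraint of the query, so the pattern matches.

Yes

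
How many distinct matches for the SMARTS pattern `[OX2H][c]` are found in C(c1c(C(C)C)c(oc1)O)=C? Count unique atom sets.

1

[OX2H][c] is the SMARTS for a phenol: a hydroxyl oxygen attached to an aromatic carbon.
Exactly one fragment in the molecule meets all constraints, giving 1 match.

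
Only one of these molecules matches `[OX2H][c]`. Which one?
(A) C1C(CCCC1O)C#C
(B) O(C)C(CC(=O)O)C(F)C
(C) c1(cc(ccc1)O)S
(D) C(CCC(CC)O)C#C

[OX2H][c] describes a hydroxyl oxygen attached to an aromatic carbon (a phenol).
(A) has a hydroxyl group (-OH) but the -OH is on an aliphatic carbon, not an aromatic c.
(B) has a methoxy ether (-OCH3) but the oxygen has H0, not H1.
(C) contains a hydroxyl group (-OH), which satisfies every atom and bond constraint.
(D) has a hydroxyl group (-OH) but the -OH is on an aliphatic carbon, not an aromatic c.
So the answer is (C).

C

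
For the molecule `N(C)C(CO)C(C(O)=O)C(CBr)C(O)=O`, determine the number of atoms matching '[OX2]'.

3

Check the 15 heavy atoms by environment: 6× C (X4) → no; 1× Br (X1) → no; 2× C (X3) → no; 2× O (X1) → no; 3× O (X2) → match; 1× N (X3) → no.
That gives 3 matching atoms.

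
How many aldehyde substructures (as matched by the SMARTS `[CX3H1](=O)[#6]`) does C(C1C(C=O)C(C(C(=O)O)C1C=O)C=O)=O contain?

4

[CX3H1](=O)[#6] is the SMARTS for an aldehyde: an sp2 carbon with one H, double-bonded to O and single-bonded to carbon.
The molecule carries 4 separate instances of an aldehyde (-CHO) meeting every constraint; each maps to a distinct set of atoms, giving 4 matches.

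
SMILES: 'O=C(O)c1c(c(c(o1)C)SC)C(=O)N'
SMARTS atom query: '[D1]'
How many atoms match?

The query [D1] means: atom with exactly one heavy-atom neighbour (degree 1).
Check the 14 heavy atoms by environment: 1× o (aromatic, D2) → no; 4× c (aromatic, D3) → no; 2× C (D3) → no; 3× O (D1) → match; 1× S (D2) → no; 2× C (D1) → match; 1× N (D1) → match.
Summing the matching environments: 3 + 2 + 1 = 6 matching atoms.

6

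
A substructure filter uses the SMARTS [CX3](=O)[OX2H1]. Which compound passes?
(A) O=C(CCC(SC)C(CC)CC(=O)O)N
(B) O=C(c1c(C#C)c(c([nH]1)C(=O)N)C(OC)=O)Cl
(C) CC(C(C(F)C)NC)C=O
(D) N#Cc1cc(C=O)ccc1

A

[CX3](=O)[OX2H1] describes an sp2 carbon double-bonded to O and single-bonded to an -OH oxygen (a carboxylic acid).
(A) contains a carboxylic acid group (-C(=O)OH), which satisfies every atom and bond constraint.
(B) has a primary amide (-C(=O)NH2) but the carbonyl is bonded to N, not to an -OH oxygen.
(C) has an aldehyde (-CHO) but there is no singly-bonded oxygen on the carbonyl carbon.
(D) has an aldehyde (-CHO) but there is no singly-bonded oxygen on the carbonyl carbon.
So the answer is (A).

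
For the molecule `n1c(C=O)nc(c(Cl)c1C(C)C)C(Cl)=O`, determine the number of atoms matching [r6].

6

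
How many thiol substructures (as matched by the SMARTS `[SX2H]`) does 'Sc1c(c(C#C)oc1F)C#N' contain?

[SX2H] is the SMARTS for a thiol: an aliphatic sulfur with two connections, one being H.
Exactly one fragment in the molecule meets all constraints, giving 1 match.

1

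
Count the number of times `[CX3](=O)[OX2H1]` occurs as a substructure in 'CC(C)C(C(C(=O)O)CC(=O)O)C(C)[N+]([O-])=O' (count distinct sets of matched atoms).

2

[CX3](=O)[OX2H1] is the SMARTS for a carboxylic acid: an sp2 carbon double-bonded to O and single-bonded to an -OH oxygen.
The molecule carries 2 separate instances of a carboxylic acid group (-C(=O)OH) meeting every constraint; each maps to a distinct set of atoms, giving 2 matches.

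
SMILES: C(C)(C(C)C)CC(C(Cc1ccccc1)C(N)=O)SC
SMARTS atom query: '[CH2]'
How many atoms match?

2

The query [CH2] means: aliphatic carbon with exactly two hydrogens.
Check the 20 heavy atoms by environment: 4× C (H3) → no; 4× C (H1) → no; 2× C (H2) → match; 1× C (H0) → no; 1× O (H0) → no; 1× N (H2) → no; 1× c (aromatic, H0) → no; 5× c (aromatic, H1) → no; 1× S (H0) → no.
That gives 2 matching atoms.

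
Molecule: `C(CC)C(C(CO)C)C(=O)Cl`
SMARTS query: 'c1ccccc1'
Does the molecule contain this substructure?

No

The pattern c1ccccc1 describes six aromatic carbons in a ring — a benzene ring.
The closest candidate here is a methyl group (-CH3), but no six-membered all-carbon aromatic ring is present. No other fragment satisfies the full query, so there is no match.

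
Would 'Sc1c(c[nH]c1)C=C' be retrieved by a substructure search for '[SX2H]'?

The pattern [SX2H] describes an aliphatic sulfur with two connections, one being H — a thiol.
The molecule carries a thiol (-SH), whose atoms satisfy every constraint of the query, so the pattern matches.

Yes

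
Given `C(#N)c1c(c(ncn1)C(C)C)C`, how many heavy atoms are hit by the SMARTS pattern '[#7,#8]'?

Check the 12 heavy atoms by environment: 2× n (aromatic) → match; 4× c (aromatic) → no; 5× C → no; 1× N → match.
Summing the matching environments: 2 + 1 = 3 matching atoms.

3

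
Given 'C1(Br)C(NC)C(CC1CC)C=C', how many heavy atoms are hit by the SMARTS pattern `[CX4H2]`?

2

Check the 12 heavy atoms by environment: 4× C (H1, X4) → no; 2× C (H2, X4) → match; 1× Br (H0, X1) → no; 2× C (H3, X4) → no; 1× C (H1, X3) → no; 1× C (H2, X3) → no; 1× N (H1, X3) → no.
That gives 2 matching atoms.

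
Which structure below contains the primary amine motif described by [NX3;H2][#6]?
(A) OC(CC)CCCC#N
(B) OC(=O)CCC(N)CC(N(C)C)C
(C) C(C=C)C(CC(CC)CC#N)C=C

B

[NX3;H2][#6] describes a trivalent nitrogen with two H attached to carbon (a primary amine).
(A) has a nitrile (-C#N) but the nitrogen is NX1 (triple-bonded), not NX3 with two H.
(B) contains a primary amino group (-NH2), which satisfies every atom and bond constraint.
(C) has a nitrile (-C#N) but the nitrogen is NX1 (triple-bonded), not NX3 with two H.
So the answer is (B).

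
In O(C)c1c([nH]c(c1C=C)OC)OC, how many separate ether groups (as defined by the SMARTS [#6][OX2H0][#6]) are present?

[#6][OX2H0][#6] is the SMARTS for an ether: an aliphatic oxygen bridging two carbons with no H on the oxygen.
The molecule carries 3 separate instances of a methoxy ether (-OCH3) meeting every constraint; each maps to a distinct set of atoms, giving 3 matches.

3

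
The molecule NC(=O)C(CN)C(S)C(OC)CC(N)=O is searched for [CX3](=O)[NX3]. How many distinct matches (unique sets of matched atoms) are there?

2

[CX3](=O)[NX3] is the SMARTS for an amide: a carbonyl carbon bonded to a trivalent nitrogen.
The molecule carries 2 separate instances of a primary amide (-C(=O)NH2) meeting every constraint; each maps to a distinct set of atoms, giving 2 matches.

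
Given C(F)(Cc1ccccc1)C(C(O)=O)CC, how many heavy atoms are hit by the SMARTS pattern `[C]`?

The query [C] means: uppercase C matches aliphatic (non-aromatic) carbon only.
Check the 15 heavy atoms by environment: 6× C → match; 1× F → no; 6× c (aromatic) → no; 2× O → no.
That gives 6 matching atoms.

6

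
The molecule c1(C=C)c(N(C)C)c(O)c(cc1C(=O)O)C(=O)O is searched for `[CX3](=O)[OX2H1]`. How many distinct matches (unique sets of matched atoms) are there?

[CX3](=O)[OX2H1] is the SMARTS for a carboxylic acid: an sp2 carbon double-bonded to O and single-bonded to an -OH oxygen.
The molecule carries 2 separate instances of a carboxylic acid group (-C(=O)OH) meeting every constraint; each maps to a distinct set of atoms, giving 2 matches.

2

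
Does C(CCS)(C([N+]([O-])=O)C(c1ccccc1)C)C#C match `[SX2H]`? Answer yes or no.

Yes

The pattern [SX2H] describes an aliphatic sulfur with two connections, one being H — a thiol.
The molecule carries a thiol (-SH), whose atoms satisfy every constraint of the query, so the pattern matches.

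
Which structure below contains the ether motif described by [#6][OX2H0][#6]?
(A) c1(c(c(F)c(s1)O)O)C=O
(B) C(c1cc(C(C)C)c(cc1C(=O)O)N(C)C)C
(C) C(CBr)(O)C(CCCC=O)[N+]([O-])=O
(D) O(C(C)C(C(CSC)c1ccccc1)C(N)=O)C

[#6][OX2H0][#6] describes an aliphatic oxygen bridging two carbons with no H on the oxygen (an ether).
(A) has a hydroxyl group (-OH) but the oxygen has H1, not H0 bridging two carbons.
(B) has a carboxylic acid group (-C(=O)OH) but the -OH oxygen has H1; the =O is OX1, not OX2.
(C) has a hydroxyl group (-OH) but the oxygen has H1, not H0 bridging two carbons.
(D) contains a methoxy ether (-OCH3), which satisfies every atom and bond constraint.
So the answer is (D).

D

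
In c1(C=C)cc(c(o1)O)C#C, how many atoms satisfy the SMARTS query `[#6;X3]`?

6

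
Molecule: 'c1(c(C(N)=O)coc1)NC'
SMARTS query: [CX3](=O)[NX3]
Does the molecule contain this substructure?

Yes

The pattern [CX3](=O)[NX3] describes a carbonyl carbon bonded to a trivalent nitrogen — an amide.
The molecule carries a primary amide (-C(=O)NH2), whose atoms satisfy every constraint of the query, so the pattern matches.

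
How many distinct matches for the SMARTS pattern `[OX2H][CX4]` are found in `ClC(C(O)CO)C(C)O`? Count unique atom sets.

3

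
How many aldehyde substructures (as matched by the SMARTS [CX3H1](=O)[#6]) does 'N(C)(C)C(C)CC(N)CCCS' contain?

0

[CX3H1](=O)[#6] is the SMARTS for an aldehyde: an sp2 carbon with one H, double-bonded to O and single-bonded to carbon.
No fragment in the molecule satisfies every constraint, giving 0 matches.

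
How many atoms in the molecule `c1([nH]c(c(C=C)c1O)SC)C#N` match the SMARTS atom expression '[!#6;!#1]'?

The query [!#6;!#1] means: not carbon and not hydrogen — any heteroatom.
Check the 12 heavy atoms by environment: 1× n (aromatic) → match; 4× c (aromatic) → no; 1× S → match; 4× C → no; 1× N → match; 1× O → match.
Summing the matching environments: 1 + 1 + 1 + 1 = 4 matching atoms.

4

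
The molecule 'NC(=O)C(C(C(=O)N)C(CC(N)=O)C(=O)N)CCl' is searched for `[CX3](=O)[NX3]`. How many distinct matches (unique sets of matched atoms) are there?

4

[CX3](=O)[NX3] is the SMARTS for an amide: a carbonyl carbon bonded to a trivalent nitrogen.
The molecule carries 4 separate instances of a primary amide (-C(=O)NH2) meeting every constraint; each maps to a distinct set of atoms, giving 4 matches.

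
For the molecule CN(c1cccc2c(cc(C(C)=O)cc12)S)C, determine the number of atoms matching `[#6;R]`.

The query [#6;R] means: carbon that is part of a ring.
Check the 17 heavy atoms by environment: 10× c (aromatic, in 6-ring) → match; 1× S (acyclic) → no; 1× N (acyclic) → no; 4× C (acyclic) → no; 1× O (acyclic) → no.
That gives 10 matching atoms.

10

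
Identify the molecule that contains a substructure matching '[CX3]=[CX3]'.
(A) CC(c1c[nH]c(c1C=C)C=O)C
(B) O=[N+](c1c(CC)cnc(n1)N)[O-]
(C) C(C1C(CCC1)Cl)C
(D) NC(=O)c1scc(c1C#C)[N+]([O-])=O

A

[CX3]=[CX3] describes a non-aromatic C=C double bond between two sp2 carbons (an alkene).
(A) contains a vinyl group (-CH=CH2), which satisfies every atom and bond constraint.
(B) has an ethyl group (-CH2CH3) but its C-C bond is a single bond between CX4 carbons, not CX3=CX3.
(C) has an ethyl group (-CH2CH3) but its C-C bond is a single bond between CX4 carbons, not CX3=CX3.
(D) has an ethynyl group (-C#CH) but the C-C bond is a triple bond, not a double bond.
So the answer is (A).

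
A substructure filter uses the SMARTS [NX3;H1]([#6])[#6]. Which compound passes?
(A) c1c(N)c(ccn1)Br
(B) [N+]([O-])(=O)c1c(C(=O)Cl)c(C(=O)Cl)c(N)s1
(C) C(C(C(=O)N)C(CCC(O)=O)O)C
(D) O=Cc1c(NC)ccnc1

D

[NX3;H1]([#6])[#6] describes a trivalent nitrogen with one H, bonded to two carbons (a secondary amine).
(A) has a primary amino group (-NH2) but the nitrogen has H2 and only one carbon neighbour.
(B) has a primary amino group (-NH2) but the nitrogen has H2 and only one carbon neighbour.
(C) has a primary amide (-C(=O)NH2) but the -C(=O)NH2 nitrogen has H2, not H1.
(D) contains an N-methylamino group (-NHCH3), which satisfies every atom and bond constraint.
So the answer is (D).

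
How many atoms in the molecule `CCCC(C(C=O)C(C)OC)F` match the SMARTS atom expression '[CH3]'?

3

Check the 12 heavy atoms by environment: 2× C (H2) → no; 4× C (H1) → no; 3× C (H3) → match; 1× F (H0) → no; 2× O (H0) → no.
That gives 3 matching atoms.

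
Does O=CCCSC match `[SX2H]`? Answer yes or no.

The pattern [SX2H] describes an aliphatic sulfur with two connections, one being H — a thiol.
The closest candidate here is a methylthio ether (-SCH3), but the sulfur has H0 (bonded to two carbons), not H1. No other fragment satisfies the full query, so there is no match.

No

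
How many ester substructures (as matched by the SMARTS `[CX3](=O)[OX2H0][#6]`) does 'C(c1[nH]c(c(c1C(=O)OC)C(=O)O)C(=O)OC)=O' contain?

2

[CX3](=O)[OX2H0][#6] is the SMARTS for an ester: a carbonyl carbon bonded to an oxygen that is itself bonded to carbon (no H on that O).
The molecule carries 2 separate instances of a methyl-ester group (-C(=O)OCH3) meeting every constraint; each maps to a distinct set of atoms, giving 2 matches.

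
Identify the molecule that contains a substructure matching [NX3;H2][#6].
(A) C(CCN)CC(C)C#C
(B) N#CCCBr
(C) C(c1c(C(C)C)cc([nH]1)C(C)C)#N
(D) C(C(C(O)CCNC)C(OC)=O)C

A

[NX3;H2][#6] describes a trivalent nitrogen with two H attached to carbon (a primary amine).
(A) contains a primary amino group (-NH2), which satisfies every atom and bond constraint.
(B) has a nitrile (-C#N) but the nitrogen is NX1 (triple-bonded), not NX3 with two H.
(C) has a nitrile (-C#N) but the nitrogen is NX1 (triple-bonded), not NX3 with two H.
(D) has an N-methylamino group (-NHCH3) but the nitrogen bears two carbons and only one H (H1), not H2.
So the answer is (A).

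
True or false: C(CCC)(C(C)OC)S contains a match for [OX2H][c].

False

The pattern [OX2H][c] describes a hydroxyl oxygen attached to an aromatic carbon — a phenol.
The closest candidate here is a methoxy ether (-OCH3), but the oxygen has H0, not H1. No other fragment satisfies the full query, so there is no match.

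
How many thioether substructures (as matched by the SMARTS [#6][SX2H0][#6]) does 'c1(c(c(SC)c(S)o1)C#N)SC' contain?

[#6][SX2H0][#6] is the SMARTS for a thioether: an aliphatic sulfur bridging two carbons with no H on the sulfur.
The molecule carries 2 separate instances of a methylthio ether (-SCH3) meeting every constraint; each maps to a distinct set of atoms, giving 2 matches.

2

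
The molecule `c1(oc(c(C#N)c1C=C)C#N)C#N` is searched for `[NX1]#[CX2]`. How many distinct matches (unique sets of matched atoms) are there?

[NX1]#[CX2] is the SMARTS for a nitrile: a nitrogen triple-bonded to a two-connected carbon.
The molecule carries 3 separate instances of a nitrile (-C#N) meeting every constraint; each maps to a distinct set of atoms, giving 3 matches.

3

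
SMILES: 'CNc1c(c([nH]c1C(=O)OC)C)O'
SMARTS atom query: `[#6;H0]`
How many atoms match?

The query [#6;H0] means: any carbon with no attached hydrogen.
Check the 13 heavy atoms by environment: 1× n (aromatic, H1) → no; 4× c (aromatic, H0) → match; 1× O (H1) → no; 1× C (H0) → match; 2× O (H0) → no; 3× C (H3) → no; 1× N (H1) → no.
Summing the matching environments: 4 + 1 = 5 matching atoms.

5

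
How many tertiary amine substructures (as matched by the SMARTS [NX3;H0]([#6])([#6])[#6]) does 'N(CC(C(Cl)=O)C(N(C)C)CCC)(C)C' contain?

2

[NX3;H0]([#6])([#6])[#6] is the SMARTS for a tertiary amine: a trivalent nitrogen with no H, bonded to three carbons.
The molecule carries 2 separate instances of a dimethylamino group (-N(CH3)2) meeting every constraint; each maps to a distinct set of atoms, giving 2 matches.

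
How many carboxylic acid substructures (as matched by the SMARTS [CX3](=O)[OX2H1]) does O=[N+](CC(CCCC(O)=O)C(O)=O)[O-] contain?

2

[CX3](=O)[OX2H1] is the SMARTS for a carboxylic acid: an sp2 carbon double-bonded to O and single-bonded to an -OH oxygen.
The molecule carries 2 separate instances of a carboxylic acid group (-C(=O)OH) meeting every constraint; each maps to a distinct set of atoms, giving 2 matches.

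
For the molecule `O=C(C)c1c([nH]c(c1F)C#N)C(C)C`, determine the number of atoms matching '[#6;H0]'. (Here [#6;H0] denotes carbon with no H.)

The query [#6;H0] means: any carbon with no attached hydrogen.
Check the 14 heavy atoms by environment: 1× n (aromatic, H1) → no; 4× c (aromatic, H0) → match; 1× C (H1) → no; 3× C (H3) → no; 2× C (H0) → match; 1× O (H0) → no; 1× F (H0) → no; 1× N (H0) → no.
Summing the matching environments: 4 + 2 = 6 matching atoms.

6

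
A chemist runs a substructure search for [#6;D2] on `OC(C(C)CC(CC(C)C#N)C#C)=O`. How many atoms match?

The query [#6;D2] means: any carbon bonded to exactly two heavy atoms.
Check the 14 heavy atoms by environment: 3× C (D1) → no; 4× C (D3) → no; 4× C (D2) → match; 1× N (D1) → no; 2× O (D1) → no.
That gives 4 matching atoms.

4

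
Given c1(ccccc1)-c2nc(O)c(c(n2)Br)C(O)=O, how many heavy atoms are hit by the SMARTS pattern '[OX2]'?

2

The query [OX2] means: aliphatic oxygen with two total connections — ether, hydroxyl, or ester single-bond O.
Check the 17 heavy atoms by environment: 2× n (aromatic, X2) → no; 10× c (aromatic, X3) → no; 1× Br (X1) → no; 1× C (X3) → no; 1× O (X1) → no; 2× O (X2) → match.
That gives 2 matching atoms.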